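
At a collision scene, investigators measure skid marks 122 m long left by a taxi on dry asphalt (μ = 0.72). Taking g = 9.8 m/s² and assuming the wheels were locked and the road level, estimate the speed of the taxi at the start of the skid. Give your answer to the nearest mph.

Deceleration a = μg = 0.72 × 9.8 = 7.056 m/s².
v = √(2a·d) = √(2 × 7.056 × 122) = √1721.664 = 41.4929 m/s.
= 41.4929 ÷ 0.44704 = 92.817 mph.

Initial speed ≈ 93 mph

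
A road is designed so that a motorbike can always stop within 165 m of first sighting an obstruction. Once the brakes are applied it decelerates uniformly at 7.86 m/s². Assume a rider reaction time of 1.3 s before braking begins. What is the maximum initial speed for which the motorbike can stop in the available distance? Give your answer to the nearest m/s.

Maximum speed ≈ 42 m/s

Stopping distance: v·t_r + v²/(2a) = 165 with t_r = 1.3 s and a = 7.860 m/s².
So v² + 20.436 v − 2593.80 = 0.
Positive root: v = −a·t_r + √((a·t_r)² + 2a·d) = −10.218 + √(104.408 + 2593.80) = 41.7263 m/s.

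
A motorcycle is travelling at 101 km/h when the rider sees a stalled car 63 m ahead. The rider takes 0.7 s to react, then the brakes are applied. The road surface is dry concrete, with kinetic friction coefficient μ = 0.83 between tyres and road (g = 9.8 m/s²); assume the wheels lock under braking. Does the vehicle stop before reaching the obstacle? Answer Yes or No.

No

101 km/h ÷ 3.6 = 28.0556 m/s.
a = μg = 0.83 × 9.8 = 8.134 m/s².
Reaction distance = 28.0556 × 0.7 = 19.639 m.
Braking distance = v²/(2a) = 787.117 / 16.268 = 48.384 m.
Total stopping distance = 19.639 + 48.384 = 68.023 m, vs 63 m available — it cannot stop in time and overshoots by 68.023 − 63 = 5.023 m.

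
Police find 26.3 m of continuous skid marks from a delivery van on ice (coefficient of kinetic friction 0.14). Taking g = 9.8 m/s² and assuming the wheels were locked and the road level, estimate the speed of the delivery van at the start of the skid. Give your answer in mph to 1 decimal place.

Initial speed ≈ 19.0 mph

Deceleration a = μg = 0.14 × 9.8 = 1.372 m/s².
v = √(2a·d) = √(2 × 1.372 × 26.3) = √72.167 = 8.4951 m/s.
= 8.4951 ÷ 0.44704 = 19.003 mph.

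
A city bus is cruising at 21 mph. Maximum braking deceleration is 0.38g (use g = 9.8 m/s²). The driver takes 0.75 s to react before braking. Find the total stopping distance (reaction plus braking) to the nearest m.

21 mph × 0.44704 = 9.3878 m/s.
a = 0.38 × 9.8 = 3.724 m/s².
Reaction distance = v·t_r = 9.3878 × 0.75 = 7.041 m.
Braking distance = v²/(2a) = 9.3878² / (2 × 3.724) = 88.131 / 7.448 = 11.833 m.
Total = 7.041 + 11.833 = 18.874 m.

Total stopping distance ≈ 19 m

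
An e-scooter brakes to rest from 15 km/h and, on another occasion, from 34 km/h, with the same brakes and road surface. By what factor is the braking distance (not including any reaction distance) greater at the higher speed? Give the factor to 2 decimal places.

Braking distance d = v²/(2a), so with a fixed, d ∝ v².
Factor = (34/15)² = 2.2667² = 5.1379.

Factor ≈ 5.14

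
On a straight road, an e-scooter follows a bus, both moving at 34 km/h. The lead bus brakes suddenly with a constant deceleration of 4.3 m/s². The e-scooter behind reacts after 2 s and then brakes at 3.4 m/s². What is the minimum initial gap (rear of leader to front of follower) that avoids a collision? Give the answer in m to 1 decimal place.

34 km/h ÷ 3.6 = 9.4444 m/s.
Leader travels v²/(2a_L) = 89.197 / 8.600 = 10.372 m before stopping.
Follower covers v·t_r = 9.4444 × 2 = 18.889 m while reacting, then v²/(2a_F) = 89.197 / 6.800 = 13.117 m while braking, for a total of 18.889 + 13.117 = 32.006 m.
Since a_F ≤ a_L and the follower starts braking later, the follower is never slower than the leader, so the closest approach is when both have stopped.
Minimum gap = 32.006 − 10.372 = 21.634 m.

Minimum gap ≈ 21.6 m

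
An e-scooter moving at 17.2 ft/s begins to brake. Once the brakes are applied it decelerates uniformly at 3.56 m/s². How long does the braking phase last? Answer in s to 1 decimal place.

Braking time ≈ 1.5 s

17.2 ft/s × 0.3048 = 5.2426 m/s.
Braking time = v/a = 5.2426 / 3.560 = 1.473 s.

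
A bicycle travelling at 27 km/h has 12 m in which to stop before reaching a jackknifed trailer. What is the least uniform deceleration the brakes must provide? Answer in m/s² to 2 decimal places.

Required deceleration ≈ 2.34 m/s²

27 km/h ÷ 3.6 = 7.5000 m/s.
v² = 2a·d ⇒ a = v²/(2d) = 7.5000² / (2 × 12.000) = 56.250 / 24.000 = 2.3438 m/s².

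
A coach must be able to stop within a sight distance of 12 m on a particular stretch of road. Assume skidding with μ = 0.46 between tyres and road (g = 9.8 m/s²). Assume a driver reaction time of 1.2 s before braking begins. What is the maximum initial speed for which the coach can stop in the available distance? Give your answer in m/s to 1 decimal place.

Maximum speed ≈ 6.3 m/s

a = μg = 0.46 × 9.8 = 4.508 m/s².
Stopping distance: v·t_r + v²/(2a) = 12 with t_r = 1.2 s and a = 4.508 m/s².
So v² + 10.819 v − 108.19 = 0.
Positive root: v = −a·t_r + √((a·t_r)² + 2a·d) = −5.410 + √(29.268 + 108.19) = 6.3142 m/s.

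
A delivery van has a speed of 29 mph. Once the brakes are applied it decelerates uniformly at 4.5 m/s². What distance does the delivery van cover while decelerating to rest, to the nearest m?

Braking distance ≈ 19 m

29 mph × 0.44704 = 12.9642 m/s.
Braking distance = v²/(2a) = 12.9642² / (2 × 4.500) = 168.070 / 9.000 = 18.674 m.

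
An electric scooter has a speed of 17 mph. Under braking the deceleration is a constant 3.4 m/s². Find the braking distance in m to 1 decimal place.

Braking distance ≈ 8.5 m

17 mph × 0.44704 = 7.5997 m/s.
Braking distance = v²/(2a) = 7.5997² / (2 × 3.400) = 57.755 / 6.800 = 8.493 m.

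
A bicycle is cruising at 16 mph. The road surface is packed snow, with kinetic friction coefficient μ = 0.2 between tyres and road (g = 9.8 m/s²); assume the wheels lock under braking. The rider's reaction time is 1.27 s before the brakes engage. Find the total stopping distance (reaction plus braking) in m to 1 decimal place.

16 mph × 0.44704 = 7.1526 m/s.
a = μg = 0.2 × 9.8 = 1.960 m/s².
Reaction distance = v·t_r = 7.1526 × 1.27 = 9.084 m.
Braking distance = v²/(2a) = 7.1526² / (2 × 1.960) = 51.160 / 3.920 = 13.051 m.
Total = 9.084 + 13.051 = 22.135 m.

Total stopping distance ≈ 22.1 m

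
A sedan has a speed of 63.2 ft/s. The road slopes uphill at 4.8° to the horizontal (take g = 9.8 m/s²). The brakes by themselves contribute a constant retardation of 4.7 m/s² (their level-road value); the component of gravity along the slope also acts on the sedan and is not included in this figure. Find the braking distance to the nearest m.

63.2 ft/s × 0.3048 = 19.2634 m/s.
Gravity along the uphill slope adds to the braking deceleration: a_eff = 4.700 + 9.8·sin 4.8° = 4.700 + 0.820 = 5.520 m/s².
Braking distance = v²/(2a) = 19.2634² / (2 × 5.520) = 371.079 / 11.040 = 33.612 m.

Braking distance ≈ 34 m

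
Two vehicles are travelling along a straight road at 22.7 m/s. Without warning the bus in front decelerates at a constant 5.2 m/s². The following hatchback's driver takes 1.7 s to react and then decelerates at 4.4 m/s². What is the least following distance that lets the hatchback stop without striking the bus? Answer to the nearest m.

Leader travels v²/(2a_L) = 515.290 / 10.400 = 49.547 m before stopping.
Follower covers v·t_r = 22.7000 × 1.7 = 38.590 m while reacting, then v²/(2a_F) = 515.290 / 8.800 = 58.556 m while braking, for a total of 38.590 + 58.556 = 97.146 m.
Since a_F ≤ a_L and the follower starts braking later, the follower is never slower than the leader, so the closest approach is when both have stopped.
Minimum gap = 97.146 − 49.547 = 47.599 m.

Minimum gap ≈ 48 m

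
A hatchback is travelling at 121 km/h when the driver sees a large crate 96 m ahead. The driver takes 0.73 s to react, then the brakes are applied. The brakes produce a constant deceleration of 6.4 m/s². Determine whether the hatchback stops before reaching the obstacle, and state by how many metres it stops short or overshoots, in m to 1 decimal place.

No — it overshoots by 16.8 m

121 km/h ÷ 3.6 = 33.6111 m/s.
Reaction distance = 33.6111 × 0.73 = 24.536 m.
Braking distance = v²/(2a) = 1129.706 / 12.800 = 88.258 m.
Total stopping distance = 24.536 + 88.258 = 112.794 m, vs 96 m available — it cannot stop in time and overshoots by 112.794 − 96 = 16.794 m.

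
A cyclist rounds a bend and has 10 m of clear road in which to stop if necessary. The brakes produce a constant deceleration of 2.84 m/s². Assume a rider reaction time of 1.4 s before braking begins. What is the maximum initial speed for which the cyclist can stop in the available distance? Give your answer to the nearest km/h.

Stopping distance: v·t_r + v²/(2a) = 10 with t_r = 1.4 s and a = 2.840 m/s².
So v² + 7.952 v − 56.80 = 0.
Positive root: v = −a·t_r + √((a·t_r)² + 2a·d) = −3.976 + √(15.809 + 56.80) = 4.5451 m/s.
4.5451 m/s × 3.6 = 16.362 km/h.

Maximum speed ≈ 16 km/h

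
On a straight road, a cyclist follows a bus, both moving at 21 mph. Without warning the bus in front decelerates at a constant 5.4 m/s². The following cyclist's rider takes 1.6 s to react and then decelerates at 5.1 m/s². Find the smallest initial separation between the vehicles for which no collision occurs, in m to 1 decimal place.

21 mph × 0.44704 = 9.3878 m/s.
Leader travels v²/(2a_L) = 88.131 / 10.800 = 8.160 m before stopping.
Follower covers v·t_r = 9.3878 × 1.6 = 15.020 m while reacting, then v²/(2a_F) = 88.131 / 10.200 = 8.640 m while braking, for a total of 15.020 + 8.640 = 23.660 m.
Since a_F ≤ a_L and the follower starts braking later, the follower is never slower than the leader, so the closest approach is when both have stopped.
Minimum gap = 23.660 − 8.160 = 15.500 m.

Minimum gap ≈ 15.5 m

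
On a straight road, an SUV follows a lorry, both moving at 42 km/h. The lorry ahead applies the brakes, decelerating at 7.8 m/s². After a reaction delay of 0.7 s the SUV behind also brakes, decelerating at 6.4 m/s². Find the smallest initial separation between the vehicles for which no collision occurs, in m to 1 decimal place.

Minimum gap ≈ 10.1 m

42 km/h ÷ 3.6 = 11.6667 m/s.
Leader travels v²/(2a_L) = 136.112 / 15.600 = 8.725 m before stopping.
Follower covers v·t_r = 11.6667 × 0.7 = 8.167 m while reacting, then v²/(2a_F) = 136.112 / 12.800 = 10.634 m while braking, for a total of 8.167 + 10.634 = 18.801 m.
Since a_F ≤ a_L and the follower starts braking later, the follower is never slower than the leader, so the closest approach is when both have stopped.
Minimum gap = 18.801 − 8.725 = 10.076 m.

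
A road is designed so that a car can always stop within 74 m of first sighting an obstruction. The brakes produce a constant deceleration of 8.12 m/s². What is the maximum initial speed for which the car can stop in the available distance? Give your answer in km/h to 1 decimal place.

Maximum speed ≈ 124.8 km/h

v²/(2a) = d ⇒ v = √(2 × 8.120 × 74) = √1201.76 = 34.6664 m/s.
34.6664 m/s × 3.6 = 124.799 km/h.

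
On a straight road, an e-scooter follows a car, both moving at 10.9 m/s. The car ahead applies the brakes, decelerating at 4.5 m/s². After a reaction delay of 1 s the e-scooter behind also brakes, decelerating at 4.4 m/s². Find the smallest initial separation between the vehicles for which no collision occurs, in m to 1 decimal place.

Leader travels v²/(2a_L) = 118.810 / 9.000 = 13.201 m before stopping.
Follower covers v·t_r = 10.9000 × 1 = 10.900 m while reacting, then v²/(2a_F) = 118.810 / 8.800 = 13.501 m while braking, for a total of 10.900 + 13.501 = 24.401 m.
Since a_F ≤ a_L and the follower starts braking later, the follower is never slower than the leader, so the closest approach is when both have stopped.
Minimum gap = 24.401 − 13.201 = 11.200 m.

Minimum gap ≈ 11.2 m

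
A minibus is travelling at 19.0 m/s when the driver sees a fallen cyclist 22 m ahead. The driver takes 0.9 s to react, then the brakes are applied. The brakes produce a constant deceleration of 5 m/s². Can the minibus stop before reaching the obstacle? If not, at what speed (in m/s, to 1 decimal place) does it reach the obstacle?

Reaction distance = 19.0000 × 0.9 = 17.100 m.
Braking distance needed to stop: v²/(2a) = 361.000 / 10.000 = 36.100 m, so total needed = 17.100 + 36.100 = 53.200 m > 22 m — it cannot stop.
Distance remaining when braking begins: 22 − 17.100 = 4.900 m.
v² = v₀² − 2a·d = 361.000 − 2 × 5.000 × 4.900 = 312.000 m²/s².
v = √312.000 = 17.664 m/s.

No — it strikes the obstacle at 17.7 m/s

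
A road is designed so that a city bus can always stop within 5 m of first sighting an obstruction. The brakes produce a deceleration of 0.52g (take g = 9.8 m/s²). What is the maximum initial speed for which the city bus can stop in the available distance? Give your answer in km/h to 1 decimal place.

a = 0.52 × 9.8 = 5.096 m/s².
v²/(2a) = d ⇒ v = √(2 × 5.096 × 5) = √50.96 = 7.1386 m/s.
7.1386 m/s × 3.6 = 25.699 km/h.

Maximum speed ≈ 25.7 km/h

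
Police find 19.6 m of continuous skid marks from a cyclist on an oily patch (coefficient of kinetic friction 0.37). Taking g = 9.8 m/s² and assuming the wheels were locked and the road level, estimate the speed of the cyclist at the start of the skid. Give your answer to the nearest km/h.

Deceleration a = μg = 0.37 × 9.8 = 3.626 m/s².
v = √(2a·d) = √(2 × 3.626 × 19.6) = √142.139 = 11.9222 m/s.
= 11.9222 × 3.6 = 42.920 km/h.

Initial speed ≈ 43 km/h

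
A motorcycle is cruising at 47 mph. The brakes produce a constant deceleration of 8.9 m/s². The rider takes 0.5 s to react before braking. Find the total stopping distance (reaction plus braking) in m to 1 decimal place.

Total stopping distance ≈ 35.3 m

47 mph × 0.44704 = 21.0109 m/s.
Reaction distance = v·t_r = 21.0109 × 0.5 = 10.505 m.
Braking distance = v²/(2a) = 21.0109² / (2 × 8.900) = 441.458 / 17.800 = 24.801 m.
Total = 10.505 + 24.801 = 35.306 m.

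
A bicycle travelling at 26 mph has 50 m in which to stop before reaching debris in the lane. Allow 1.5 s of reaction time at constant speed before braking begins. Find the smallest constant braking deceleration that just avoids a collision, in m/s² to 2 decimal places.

Required deceleration ≈ 2.07 m/s²

26 mph × 0.44704 = 11.6230 m/s.
Distance covered during reaction = 11.6230 × 1.5 = 17.434 m.
Distance available for braking: 50 − 17.434 = 32.566 m.
v² = 2a·d ⇒ a = v²/(2d) = 11.6230² / (2 × 32.566) = 135.094 / 65.132 = 2.0742 m/s².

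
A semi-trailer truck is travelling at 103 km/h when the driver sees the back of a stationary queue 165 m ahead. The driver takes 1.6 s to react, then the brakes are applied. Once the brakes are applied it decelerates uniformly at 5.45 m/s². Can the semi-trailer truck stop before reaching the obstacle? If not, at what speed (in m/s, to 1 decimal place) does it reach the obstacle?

Yes — it stops about 44.1 m short of the obstacle, so it never reaches it

103 km/h ÷ 3.6 = 28.6111 m/s.
Reaction distance = 28.6111 × 1.6 = 45.778 m.
Braking distance = v²/(2a) = 818.595 / 10.900 = 75.100 m.
Total stopping distance = 45.778 + 75.100 = 120.878 m, vs 165 m available — it stops with 165 − 120.878 = 44.122 m to spare.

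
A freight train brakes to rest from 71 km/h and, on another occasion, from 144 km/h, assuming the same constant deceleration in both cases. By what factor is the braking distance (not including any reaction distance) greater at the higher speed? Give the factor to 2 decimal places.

Factor ≈ 4.11

Braking distance d = v²/(2a), so with a fixed, d ∝ v².
Factor = (144/71)² = 2.0282² = 4.1136.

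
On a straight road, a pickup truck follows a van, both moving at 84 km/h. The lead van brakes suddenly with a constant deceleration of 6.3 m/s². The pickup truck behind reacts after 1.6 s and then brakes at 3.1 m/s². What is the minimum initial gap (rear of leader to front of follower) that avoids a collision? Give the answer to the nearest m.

Minimum gap ≈ 82 m

84 km/h ÷ 3.6 = 23.3333 m/s.
Leader travels v²/(2a_L) = 544.443 / 12.600 = 43.210 m before stopping.
Follower covers v·t_r = 23.3333 × 1.6 = 37.333 m while reacting, then v²/(2a_F) = 544.443 / 6.200 = 87.813 m while braking, for a total of 37.333 + 87.813 = 125.146 m.
Since a_F ≤ a_L and the follower starts braking later, the follower is never slower than the leader, so the closest approach is when both have stopped.
Minimum gap = 125.146 − 43.210 = 81.936 m.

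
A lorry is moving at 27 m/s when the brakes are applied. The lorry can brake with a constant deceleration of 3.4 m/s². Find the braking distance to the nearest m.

Braking distance ≈ 107 m

Braking distance = v²/(2a) = 27.0000² / (2 × 3.400) = 729.000 / 6.800 = 107.206 m.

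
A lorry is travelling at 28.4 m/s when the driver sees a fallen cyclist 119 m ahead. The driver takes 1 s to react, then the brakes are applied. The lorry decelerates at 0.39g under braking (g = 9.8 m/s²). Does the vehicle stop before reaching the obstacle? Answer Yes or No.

No

a = 0.39 × 9.8 = 3.822 m/s².
Reaction distance = 28.4000 × 1 = 28.400 m.
Braking distance = v²/(2a) = 806.560 / 7.644 = 105.515 m.
Total stopping distance = 28.400 + 105.515 = 133.915 m, vs 119 m available — it cannot stop in time and overshoots by 133.915 − 119 = 14.915 m.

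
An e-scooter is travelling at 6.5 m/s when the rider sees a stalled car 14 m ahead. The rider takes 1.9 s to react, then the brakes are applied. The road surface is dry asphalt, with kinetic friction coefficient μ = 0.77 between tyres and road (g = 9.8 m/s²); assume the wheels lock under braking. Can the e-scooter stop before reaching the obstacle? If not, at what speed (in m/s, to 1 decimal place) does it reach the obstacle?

a = μg = 0.77 × 9.8 = 7.546 m/s².
Reaction distance = 6.5000 × 1.9 = 12.350 m.
Braking distance needed to stop: v²/(2a) = 42.250 / 15.092 = 2.799 m, so total needed = 12.350 + 2.799 = 15.149 m > 14 m — it cannot stop.
Distance remaining when braking begins: 14 − 12.350 = 1.650 m.
v² = v₀² − 2a·d = 42.250 − 2 × 7.546 × 1.650 = 17.348 m²/s².
v = √17.348 = 4.165 m/s.

No — it strikes the obstacle at 4.2 m/s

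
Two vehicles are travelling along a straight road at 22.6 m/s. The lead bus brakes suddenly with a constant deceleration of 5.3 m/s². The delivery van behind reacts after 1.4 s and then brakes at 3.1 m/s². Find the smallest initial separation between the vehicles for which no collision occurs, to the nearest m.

Minimum gap ≈ 66 m

Leader travels v²/(2a_L) = 510.760 / 10.600 = 48.185 m before stopping.
Follower covers v·t_r = 22.6000 × 1.4 = 31.640 m while reacting, then v²/(2a_F) = 510.760 / 6.200 = 82.381 m while braking, for a total of 31.640 + 82.381 = 114.021 m.
Since a_F ≤ a_L and the follower starts braking later, the follower is never slower than the leader, so the closest approach is when both have stopped.
Minimum gap = 114.021 − 48.185 = 65.836 m.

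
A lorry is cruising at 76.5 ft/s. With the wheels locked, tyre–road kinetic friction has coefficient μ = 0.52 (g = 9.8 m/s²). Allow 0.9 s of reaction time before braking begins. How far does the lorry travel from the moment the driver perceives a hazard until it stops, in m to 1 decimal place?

76.5 ft/s × 0.3048 = 23.3172 m/s.
a = μg = 0.52 × 9.8 = 5.096 m/s².
Reaction distance = v·t_r = 23.3172 × 0.9 = 20.985 m.
Braking distance = v²/(2a) = 23.3172² / (2 × 5.096) = 543.692 / 10.192 = 53.345 m.
Total = 20.985 + 53.345 = 74.330 m.

Total stopping distance ≈ 74.3 m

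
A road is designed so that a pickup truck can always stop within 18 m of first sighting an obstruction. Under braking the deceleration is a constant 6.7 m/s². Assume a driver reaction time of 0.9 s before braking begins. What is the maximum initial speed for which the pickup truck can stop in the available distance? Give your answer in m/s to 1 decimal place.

Maximum speed ≈ 10.6 m/s

Stopping distance: v·t_r + v²/(2a) = 18 with t_r = 0.9 s and a = 6.700 m/s².
So v² + 12.060 v − 241.20 = 0.
Positive root: v = −a·t_r + √((a·t_r)² + 2a·d) = −6.030 + √(36.361 + 241.20) = 10.6302 m/s.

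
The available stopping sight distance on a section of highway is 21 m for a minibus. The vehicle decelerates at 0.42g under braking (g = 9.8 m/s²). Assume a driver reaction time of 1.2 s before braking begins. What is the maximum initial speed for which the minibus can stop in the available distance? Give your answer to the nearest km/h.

a = 0.42 × 9.8 = 4.116 m/s².
Stopping distance: v·t_r + v²/(2a) = 21 with t_r = 1.2 s and a = 4.116 m/s².
So v² + 9.878 v − 172.87 = 0.
Positive root: v = −a·t_r + √((a·t_r)² + 2a·d) = −4.939 + √(24.394 + 172.87) = 9.1061 m/s.
9.1061 m/s × 3.6 = 32.782 km/h.

Maximum speed ≈ 33 km/h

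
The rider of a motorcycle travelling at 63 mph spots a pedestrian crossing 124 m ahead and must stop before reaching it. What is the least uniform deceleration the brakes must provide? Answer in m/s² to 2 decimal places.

Required deceleration ≈ 3.20 m/s²

63 mph × 0.44704 = 28.1635 m/s.
v² = 2a·d ⇒ a = v²/(2d) = 28.1635² / (2 × 124.000) = 793.183 / 248.000 = 3.1983 m/s².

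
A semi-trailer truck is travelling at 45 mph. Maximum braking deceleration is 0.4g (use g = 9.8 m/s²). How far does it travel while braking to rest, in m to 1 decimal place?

Braking distance ≈ 51.6 m

45 mph × 0.44704 = 20.1168 m/s.
a = 0.4 × 9.8 = 3.920 m/s².
Braking distance = v²/(2a) = 20.1168² / (2 × 3.920) = 404.686 / 7.840 = 51.618 m.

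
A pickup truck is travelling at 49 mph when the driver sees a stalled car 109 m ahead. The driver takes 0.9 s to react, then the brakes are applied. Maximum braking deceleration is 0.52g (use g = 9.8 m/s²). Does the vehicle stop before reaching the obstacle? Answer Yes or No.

Yes

49 mph × 0.44704 = 21.9050 m/s.
a = 0.52 × 9.8 = 5.096 m/s².
Reaction distance = 21.9050 × 0.9 = 19.715 m.
Braking distance = v²/(2a) = 479.829 / 10.192 = 47.079 m.
Total stopping distance = 19.715 + 47.079 = 66.794 m, vs 109 m available — it stops with 109 − 66.794 = 42.206 m to spare.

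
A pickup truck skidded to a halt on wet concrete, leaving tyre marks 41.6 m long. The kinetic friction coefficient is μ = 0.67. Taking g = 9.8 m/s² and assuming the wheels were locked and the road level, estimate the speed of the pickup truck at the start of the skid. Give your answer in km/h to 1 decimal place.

Deceleration a = μg = 0.67 × 9.8 = 6.566 m/s².
v = √(2a·d) = √(2 × 6.566 × 41.6) = √546.291 = 23.3729 m/s.
= 23.3729 × 3.6 = 84.142 km/h.

Initial speed ≈ 84.1 km/h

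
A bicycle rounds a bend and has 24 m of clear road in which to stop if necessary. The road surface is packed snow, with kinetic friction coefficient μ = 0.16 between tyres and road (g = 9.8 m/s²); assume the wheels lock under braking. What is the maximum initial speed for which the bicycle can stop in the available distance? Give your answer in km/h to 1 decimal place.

Maximum speed ≈ 31.2 km/h

a = μg = 0.16 × 9.8 = 1.568 m/s².
v²/(2a) = d ⇒ v = √(2 × 1.568 × 24) = √75.26 = 8.6753 m/s.
8.6753 m/s × 3.6 = 31.231 km/h.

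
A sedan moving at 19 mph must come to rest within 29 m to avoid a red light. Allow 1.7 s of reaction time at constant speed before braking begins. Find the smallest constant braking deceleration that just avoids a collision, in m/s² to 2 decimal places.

Required deceleration ≈ 2.48 m/s²

19 mph × 0.44704 = 8.4938 m/s.
Distance covered during reaction = 8.4938 × 1.7 = 14.439 m.
Distance available for braking: 29 − 14.439 = 14.561 m.
v² = 2a·d ⇒ a = v²/(2d) = 8.4938² / (2 × 14.561) = 72.145 / 29.122 = 2.4773 m/s².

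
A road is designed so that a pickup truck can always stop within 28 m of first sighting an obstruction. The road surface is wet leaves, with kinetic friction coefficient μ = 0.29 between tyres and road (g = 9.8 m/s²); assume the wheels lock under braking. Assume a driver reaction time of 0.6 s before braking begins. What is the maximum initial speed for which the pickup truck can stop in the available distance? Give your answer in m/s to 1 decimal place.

Maximum speed ≈ 11.0 m/s

a = μg = 0.29 × 9.8 = 2.842 m/s².
Stopping distance: v·t_r + v²/(2a) = 28 with t_r = 0.6 s and a = 2.842 m/s².
So v² + 3.410 v − 159.15 = 0.
Positive root: v = −a·t_r + √((a·t_r)² + 2a·d) = −1.705 + √(2.907 + 159.15) = 11.0252 m/s.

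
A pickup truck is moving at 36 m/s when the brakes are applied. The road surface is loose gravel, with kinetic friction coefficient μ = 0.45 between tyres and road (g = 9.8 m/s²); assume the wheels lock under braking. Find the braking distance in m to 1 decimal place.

a = μg = 0.45 × 9.8 = 4.410 m/s².
Braking distance = v²/(2a) = 36.0000² / (2 × 4.410) = 1296.000 / 8.820 = 146.939 m.

Braking distance ≈ 146.9 m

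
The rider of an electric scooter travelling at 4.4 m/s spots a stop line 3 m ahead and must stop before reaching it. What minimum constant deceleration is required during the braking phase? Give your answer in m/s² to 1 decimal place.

Required deceleration ≈ 3.2 m/s²

v² = 2a·d ⇒ a = v²/(2d) = 4.4000² / (2 × 3.000) = 19.360 / 6.000 = 3.2267 m/s².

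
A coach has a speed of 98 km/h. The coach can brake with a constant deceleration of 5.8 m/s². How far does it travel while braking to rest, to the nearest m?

Braking distance ≈ 64 m

98 km/h ÷ 3.6 = 27.2222 m/s.
Braking distance = v²/(2a) = 27.2222² / (2 × 5.800) = 741.048 / 11.600 = 63.883 m.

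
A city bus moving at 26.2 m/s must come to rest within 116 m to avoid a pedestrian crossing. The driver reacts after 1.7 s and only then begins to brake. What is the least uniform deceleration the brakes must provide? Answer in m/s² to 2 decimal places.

Distance covered during reaction = 26.2000 × 1.7 = 44.540 m.
Distance available for braking: 116 − 44.540 = 71.460 m.
v² = 2a·d ⇒ a = v²/(2d) = 26.2000² / (2 × 71.460) = 686.440 / 142.920 = 4.8030 m/s².

Required deceleration ≈ 4.80 m/s²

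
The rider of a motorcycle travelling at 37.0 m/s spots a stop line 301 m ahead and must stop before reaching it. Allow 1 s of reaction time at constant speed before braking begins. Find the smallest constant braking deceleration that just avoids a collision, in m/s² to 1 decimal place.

Required deceleration ≈ 2.6 m/s²

Distance covered during reaction = 37.0000 × 1 = 37.000 m.
Distance available for braking: 301 − 37.000 = 264.000 m.
v² = 2a·d ⇒ a = v²/(2d) = 37.0000² / (2 × 264.000) = 1369.000 / 528.000 = 2.5928 m/s².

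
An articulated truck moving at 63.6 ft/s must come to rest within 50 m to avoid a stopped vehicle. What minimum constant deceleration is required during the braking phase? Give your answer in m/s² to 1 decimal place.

63.6 ft/s × 0.3048 = 19.3853 m/s.
v² = 2a·d ⇒ a = v²/(2d) = 19.3853² / (2 × 50.000) = 375.790 / 100.000 = 3.7579 m/s².

Required deceleration ≈ 3.8 m/s²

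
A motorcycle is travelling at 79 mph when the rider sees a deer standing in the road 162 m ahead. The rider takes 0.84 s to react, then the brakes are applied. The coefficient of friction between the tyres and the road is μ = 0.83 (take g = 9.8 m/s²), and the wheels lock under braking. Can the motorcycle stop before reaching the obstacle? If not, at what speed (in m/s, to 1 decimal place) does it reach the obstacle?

Yes — it stops about 55.7 m short of the obstacle, so it never reaches it

79 mph × 0.44704 = 35.3162 m/s.
a = μg = 0.83 × 9.8 = 8.134 m/s².
Reaction distance = 35.3162 × 0.84 = 29.666 m.
Braking distance = v²/(2a) = 1247.234 / 16.268 = 76.668 m.
Total stopping distance = 29.666 + 76.668 = 106.334 m, vs 162 m available — it stops with 162 − 106.334 = 55.666 m to spare.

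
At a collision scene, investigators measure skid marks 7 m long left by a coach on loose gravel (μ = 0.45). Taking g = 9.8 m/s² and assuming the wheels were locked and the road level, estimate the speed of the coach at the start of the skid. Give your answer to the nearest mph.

Initial speed ≈ 18 mph

Deceleration a = μg = 0.45 × 9.8 = 4.410 m/s².
v = √(2a·d) = √(2 × 4.410 × 7) = √61.740 = 7.8575 m/s.
= 7.8575 ÷ 0.44704 = 17.577 mph.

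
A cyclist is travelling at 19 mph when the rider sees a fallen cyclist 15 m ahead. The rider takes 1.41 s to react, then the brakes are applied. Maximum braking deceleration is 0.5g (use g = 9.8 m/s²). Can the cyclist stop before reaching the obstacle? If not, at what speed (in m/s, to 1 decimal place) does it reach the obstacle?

No — it strikes the obstacle at 6.5 m/s

19 mph × 0.44704 = 8.4938 m/s.
a = 0.5 × 9.8 = 4.900 m/s².
Reaction distance = 8.4938 × 1.41 = 11.976 m.
Braking distance needed to stop: v²/(2a) = 72.145 / 9.800 = 7.362 m, so total needed = 11.976 + 7.362 = 19.338 m > 15 m — it cannot stop.
Distance remaining when braking begins: 15 − 11.976 = 3.024 m.
v² = v₀² − 2a·d = 72.145 − 2 × 4.900 × 3.024 = 42.510 m²/s².
v = √42.510 = 6.520 m/s.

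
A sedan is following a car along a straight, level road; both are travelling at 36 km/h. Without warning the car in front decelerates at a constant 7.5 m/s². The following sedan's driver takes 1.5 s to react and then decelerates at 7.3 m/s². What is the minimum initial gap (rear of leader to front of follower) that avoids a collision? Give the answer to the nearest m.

36 km/h ÷ 3.6 = 10.0000 m/s.
Leader travels v²/(2a_L) = 100.000 / 15.000 = 6.667 m before stopping.
Follower covers v·t_r = 10.0000 × 1.5 = 15.000 m while reacting, then v²/(2a_F) = 100.000 / 14.600 = 6.849 m while braking, for a total of 15.000 + 6.849 = 21.849 m.
Since a_F ≤ a_L and the follower starts braking later, the follower is never slower than the leader, so the closest approach is when both have stopped.
Minimum gap = 21.849 − 6.667 = 15.182 m.

Minimum gap ≈ 15 m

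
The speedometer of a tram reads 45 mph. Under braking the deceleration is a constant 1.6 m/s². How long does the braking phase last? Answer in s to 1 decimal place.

45 mph × 0.44704 = 20.1168 m/s.
Braking time = v/a = 20.1168 / 1.600 = 12.573 s.

Braking time ≈ 12.6 s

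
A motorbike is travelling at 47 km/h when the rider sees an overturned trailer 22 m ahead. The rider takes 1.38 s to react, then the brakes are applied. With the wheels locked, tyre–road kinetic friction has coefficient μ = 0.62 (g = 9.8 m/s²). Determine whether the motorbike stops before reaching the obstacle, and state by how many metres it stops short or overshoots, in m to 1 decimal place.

47 km/h ÷ 3.6 = 13.0556 m/s.
a = μg = 0.62 × 9.8 = 6.076 m/s².
Reaction distance = 13.0556 × 1.38 = 18.017 m.
Braking distance = v²/(2a) = 170.449 / 12.152 = 14.026 m.
Total stopping distance = 18.017 + 14.026 = 32.043 m, vs 22 m available — it cannot stop in time and overshoots by 32.043 − 22 = 10.043 m.

No — it overshoots by 10.0 m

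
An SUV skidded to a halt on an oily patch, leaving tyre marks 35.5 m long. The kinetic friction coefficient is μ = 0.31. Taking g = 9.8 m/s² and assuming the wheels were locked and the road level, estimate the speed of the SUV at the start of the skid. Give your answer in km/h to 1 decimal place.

Deceleration a = μg = 0.31 × 9.8 = 3.038 m/s².
v = √(2a·d) = √(2 × 3.038 × 35.5) = √215.698 = 14.6867 m/s.
= 14.6867 × 3.6 = 52.872 km/h.

Initial speed ≈ 52.9 km/h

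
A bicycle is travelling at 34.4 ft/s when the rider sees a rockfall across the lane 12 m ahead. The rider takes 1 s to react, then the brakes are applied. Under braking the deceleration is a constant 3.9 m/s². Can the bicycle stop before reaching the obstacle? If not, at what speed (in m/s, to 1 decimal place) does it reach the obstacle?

No — it strikes the obstacle at 9.9 m/s

34.4 ft/s × 0.3048 = 10.4851 m/s.
Reaction distance = 10.4851 × 1 = 10.485 m.
Braking distance needed to stop: v²/(2a) = 109.937 / 7.800 = 14.094 m, so total needed = 10.485 + 14.094 = 24.579 m > 12 m — it cannot stop.
Distance remaining when braking begins: 12 − 10.485 = 1.515 m.
v² = v₀² − 2a·d = 109.937 − 2 × 3.900 × 1.515 = 98.120 m²/s².
v = √98.120 = 9.906 m/s.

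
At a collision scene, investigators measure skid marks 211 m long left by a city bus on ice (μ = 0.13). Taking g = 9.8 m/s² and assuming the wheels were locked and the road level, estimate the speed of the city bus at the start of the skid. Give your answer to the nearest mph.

Initial speed ≈ 52 mph

Deceleration a = μg = 0.13 × 9.8 = 1.274 m/s².
v = √(2a·d) = √(2 × 1.274 × 211) = √537.628 = 23.1868 m/s.
= 23.1868 ÷ 0.44704 = 51.867 mph.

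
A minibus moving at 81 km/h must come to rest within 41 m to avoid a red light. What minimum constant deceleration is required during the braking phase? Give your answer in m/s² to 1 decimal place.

Required deceleration ≈ 6.2 m/s²

81 km/h ÷ 3.6 = 22.5000 m/s.
v² = 2a·d ⇒ a = v²/(2d) = 22.5000² / (2 × 41.000) = 506.250 / 82.000 = 6.1738 m/s².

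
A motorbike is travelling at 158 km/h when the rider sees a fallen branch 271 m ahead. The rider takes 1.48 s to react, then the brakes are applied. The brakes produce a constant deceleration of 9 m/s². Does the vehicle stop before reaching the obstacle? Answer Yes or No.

158 km/h ÷ 3.6 = 43.8889 m/s.
Reaction distance = 43.8889 × 1.48 = 64.956 m.
Braking distance = v²/(2a) = 1926.236 / 18.000 = 107.013 m.
Total stopping distance = 64.956 + 107.013 = 171.969 m, vs 271 m available — it stops with 271 − 171.969 = 99.031 m to spare.

Yes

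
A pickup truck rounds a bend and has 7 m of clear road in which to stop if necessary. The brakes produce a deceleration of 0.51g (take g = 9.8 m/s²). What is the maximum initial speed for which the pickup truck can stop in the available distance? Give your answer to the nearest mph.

Maximum speed ≈ 19 mph

a = 0.51 × 9.8 = 4.998 m/s².
v²/(2a) = d ⇒ v = √(2 × 4.998 × 7) = √69.97 = 8.3648 m/s.
8.3648 m/s ÷ 0.44704 = 18.712 mph.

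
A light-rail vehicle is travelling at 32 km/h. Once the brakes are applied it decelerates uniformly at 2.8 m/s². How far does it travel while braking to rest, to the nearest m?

Braking distance ≈ 14 m

32 km/h ÷ 3.6 = 8.8889 m/s.
Braking distance = v²/(2a) = 8.8889² / (2 × 2.800) = 79.013 / 5.600 = 14.109 m.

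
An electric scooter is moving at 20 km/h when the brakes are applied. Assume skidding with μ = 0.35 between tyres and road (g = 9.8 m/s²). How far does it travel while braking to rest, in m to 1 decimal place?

20 km/h ÷ 3.6 = 5.5556 m/s.
a = μg = 0.35 × 9.8 = 3.430 m/s².
Braking distance = v²/(2a) = 5.5556² / (2 × 3.430) = 30.865 / 6.860 = 4.499 m.

Braking distance ≈ 4.5 m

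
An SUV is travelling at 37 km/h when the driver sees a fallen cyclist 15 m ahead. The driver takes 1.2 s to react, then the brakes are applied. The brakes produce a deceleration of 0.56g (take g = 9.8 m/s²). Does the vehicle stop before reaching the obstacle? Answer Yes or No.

37 km/h ÷ 3.6 = 10.2778 m/s.
a = 0.56 × 9.8 = 5.488 m/s².
Reaction distance = 10.2778 × 1.2 = 12.333 m.
Braking distance = v²/(2a) = 105.633 / 10.976 = 9.624 m.
Total stopping distance = 12.333 + 9.624 = 21.957 m, vs 15 m available — it cannot stop in time and overshoots by 21.957 − 15 = 6.957 m.

No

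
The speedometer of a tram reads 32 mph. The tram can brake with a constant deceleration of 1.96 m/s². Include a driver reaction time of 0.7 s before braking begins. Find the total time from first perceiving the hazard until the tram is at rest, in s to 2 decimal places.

Total time ≈ 8.00 s

32 mph × 0.44704 = 14.3053 m/s.
Braking time = v/a = 14.3053 / 1.960 = 7.299 s.
Total = 0.7 + 7.299 = 7.999 s.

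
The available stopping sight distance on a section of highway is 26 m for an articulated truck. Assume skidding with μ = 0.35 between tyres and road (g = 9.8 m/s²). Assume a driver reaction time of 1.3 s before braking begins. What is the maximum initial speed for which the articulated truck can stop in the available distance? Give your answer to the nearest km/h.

Maximum speed ≈ 35 km/h

a = μg = 0.35 × 9.8 = 3.430 m/s².
Stopping distance: v·t_r + v²/(2a) = 26 with t_r = 1.3 s and a = 3.430 m/s².
So v² + 8.918 v − 178.36 = 0.
Positive root: v = −a·t_r + √((a·t_r)² + 2a·d) = −4.459 + √(19.883 + 178.36) = 9.6209 m/s.
9.6209 m/s × 3.6 = 34.635 km/h.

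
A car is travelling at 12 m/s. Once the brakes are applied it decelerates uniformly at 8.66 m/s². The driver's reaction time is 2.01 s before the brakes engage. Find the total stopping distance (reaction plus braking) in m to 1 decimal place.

Total stopping distance ≈ 32.4 m

Reaction distance = v·t_r = 12.0000 × 2.01 = 24.120 m.
Braking distance = v²/(2a) = 12.0000² / (2 × 8.660) = 144.000 / 17.320 = 8.314 m.
Total = 24.120 + 8.314 = 32.434 m.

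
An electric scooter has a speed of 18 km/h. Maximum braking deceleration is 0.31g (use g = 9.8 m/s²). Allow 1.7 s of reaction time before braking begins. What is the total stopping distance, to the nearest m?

Total stopping distance ≈ 13 m

18 km/h ÷ 3.6 = 5.0000 m/s.
a = 0.31 × 9.8 = 3.038 m/s².
Reaction distance = v·t_r = 5.0000 × 1.7 = 8.500 m.
Braking distance = v²/(2a) = 5.0000² / (2 × 3.038) = 25.000 / 6.076 = 4.115 m.
Total = 8.500 + 4.115 = 12.615 m.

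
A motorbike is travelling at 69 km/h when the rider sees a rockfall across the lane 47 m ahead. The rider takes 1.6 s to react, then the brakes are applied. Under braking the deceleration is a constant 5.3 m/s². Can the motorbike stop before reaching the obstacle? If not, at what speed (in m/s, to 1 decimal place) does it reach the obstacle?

No — it strikes the obstacle at 13.9 m/s

69 km/h ÷ 3.6 = 19.1667 m/s.
Reaction distance = 19.1667 × 1.6 = 30.667 m.
Braking distance needed to stop: v²/(2a) = 367.362 / 10.600 = 34.657 m, so total needed = 30.667 + 34.657 = 65.324 m > 47 m — it cannot stop.
Distance remaining when braking begins: 47 − 30.667 = 16.333 m.
v² = v₀² − 2a·d = 367.362 − 2 × 5.300 × 16.333 = 194.232 m²/s².
v = √194.232 = 13.937 m/s.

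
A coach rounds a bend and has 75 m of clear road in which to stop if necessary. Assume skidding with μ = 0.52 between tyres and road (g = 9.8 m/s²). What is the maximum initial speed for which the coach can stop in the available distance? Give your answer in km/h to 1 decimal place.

a = μg = 0.52 × 9.8 = 5.096 m/s².
v²/(2a) = d ⇒ v = √(2 × 5.096 × 75) = √764.40 = 27.6478 m/s.
27.6478 m/s × 3.6 = 99.532 km/h.

Maximum speed ≈ 99.5 km/h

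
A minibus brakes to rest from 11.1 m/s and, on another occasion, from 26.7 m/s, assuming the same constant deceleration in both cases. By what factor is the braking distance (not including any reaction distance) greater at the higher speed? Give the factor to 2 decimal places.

Braking distance d = v²/(2a), so with a fixed, d ∝ v².
Factor = (26.7/11.1)² = 2.4054² = 5.7859.

Factor ≈ 5.79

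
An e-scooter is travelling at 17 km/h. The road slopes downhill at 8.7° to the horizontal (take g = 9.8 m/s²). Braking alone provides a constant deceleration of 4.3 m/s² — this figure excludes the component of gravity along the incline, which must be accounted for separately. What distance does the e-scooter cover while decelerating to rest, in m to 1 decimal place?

17 km/h ÷ 3.6 = 4.7222 m/s.
Gravity along the downhill slope reduces the braking deceleration: a_eff = 4.300 − 9.8·sin 8.7° = 4.300 − 1.482 = 2.818 m/s².
Braking distance = v²/(2a) = 4.7222² / (2 × 2.818) = 22.299 / 5.636 = 3.957 m.

Braking distance ≈ 4.0 m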